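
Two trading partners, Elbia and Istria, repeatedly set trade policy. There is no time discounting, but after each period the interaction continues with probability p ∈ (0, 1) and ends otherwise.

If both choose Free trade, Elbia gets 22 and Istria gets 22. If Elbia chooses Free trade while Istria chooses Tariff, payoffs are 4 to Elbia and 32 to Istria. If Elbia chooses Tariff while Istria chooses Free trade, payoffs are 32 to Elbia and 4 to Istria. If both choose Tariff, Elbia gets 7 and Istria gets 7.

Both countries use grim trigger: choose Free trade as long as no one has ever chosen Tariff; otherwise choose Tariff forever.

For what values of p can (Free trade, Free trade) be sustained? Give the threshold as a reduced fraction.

With no time discounting, the continuation probability p plays the role of the discount factor.
Grim-trigger IC: 22/(1−p) ≥ 32 + 7p/(1−p) ⇒ p ≥ (32−22)/(32−7) = 2/5.

2/5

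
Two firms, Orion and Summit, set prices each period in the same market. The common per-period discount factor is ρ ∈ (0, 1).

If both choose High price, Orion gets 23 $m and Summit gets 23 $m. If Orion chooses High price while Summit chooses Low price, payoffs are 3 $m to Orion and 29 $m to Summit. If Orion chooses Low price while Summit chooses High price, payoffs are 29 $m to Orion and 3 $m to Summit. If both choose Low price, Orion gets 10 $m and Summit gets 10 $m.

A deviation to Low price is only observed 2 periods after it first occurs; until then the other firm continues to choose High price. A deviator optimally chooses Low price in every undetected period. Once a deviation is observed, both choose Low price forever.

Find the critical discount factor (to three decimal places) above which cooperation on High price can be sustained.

Deviating for the 2 undetected periods gains 29−23 = 6 per period over cooperation, then loses 23−10 = 13 per period forever once punishment starts.
Gain: 6(1 + ρ + … + ρ^1); loss: 13·ρ^2/(1−ρ).
No profitable deviation ⇔ 6(1−ρ^2) ≤ 13·ρ^2, i.e. ρ^2 ≥ 6/(6+13) = 6/19.
Hence ρ ≥ (6/19)^(1/2) ≈ 0.562.

0.562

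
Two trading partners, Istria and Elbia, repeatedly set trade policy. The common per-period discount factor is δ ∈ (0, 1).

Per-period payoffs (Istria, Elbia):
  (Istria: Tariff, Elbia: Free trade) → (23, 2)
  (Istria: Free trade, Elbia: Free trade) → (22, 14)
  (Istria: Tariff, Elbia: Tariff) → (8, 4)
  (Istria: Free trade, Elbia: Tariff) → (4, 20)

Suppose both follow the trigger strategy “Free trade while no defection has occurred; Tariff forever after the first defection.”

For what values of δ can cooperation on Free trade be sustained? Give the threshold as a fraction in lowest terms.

3/8

Istria: cooperation gives 22 each period; deviation gives 23 once then 8 forever.
  22/(1−δ) ≥ 23 + 8δ/(1−δ) ⇒ δ ≥ 1/15.
Elbia: cooperation gives 14 each period; deviation gives 20 once then 4 forever.
  δ ≥ 6/16 = 3/8.
Both must hold, so the binding constraint is Elbia's: δ ≥ 3/8.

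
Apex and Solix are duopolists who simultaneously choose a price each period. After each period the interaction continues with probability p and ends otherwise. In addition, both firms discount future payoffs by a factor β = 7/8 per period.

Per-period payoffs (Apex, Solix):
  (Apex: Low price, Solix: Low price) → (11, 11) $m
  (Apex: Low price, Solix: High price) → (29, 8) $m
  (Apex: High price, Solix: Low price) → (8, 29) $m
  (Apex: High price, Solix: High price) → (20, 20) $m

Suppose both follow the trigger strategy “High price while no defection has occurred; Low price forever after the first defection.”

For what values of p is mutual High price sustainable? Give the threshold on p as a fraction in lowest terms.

4/7

With continuation probability p and discount β, the effective per-period discount factor is βp.
Grim-trigger IC: βp ≥ (29−20)/(29−11) = 1/2.
So p ≥ (1/2)/(7/8) = 4/7.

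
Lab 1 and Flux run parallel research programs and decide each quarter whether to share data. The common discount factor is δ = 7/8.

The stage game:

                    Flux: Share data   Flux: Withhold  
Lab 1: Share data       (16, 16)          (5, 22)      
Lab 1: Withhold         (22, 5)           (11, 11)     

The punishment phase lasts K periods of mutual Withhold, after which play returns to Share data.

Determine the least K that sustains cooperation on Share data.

IC: δ(1−δ^K)/(1−δ) ≥ (22−16)/(16−11) = 6/5.
With δ = 7/8: need 1 − δ^K ≥ 6/5·(1−7/8)/(7/8), i.e. δ^K ≤ 0.8286.
Since (7/8)^1 = 0.8750 and (7/8)^2 = 0.7656, the smallest such K is 2.

2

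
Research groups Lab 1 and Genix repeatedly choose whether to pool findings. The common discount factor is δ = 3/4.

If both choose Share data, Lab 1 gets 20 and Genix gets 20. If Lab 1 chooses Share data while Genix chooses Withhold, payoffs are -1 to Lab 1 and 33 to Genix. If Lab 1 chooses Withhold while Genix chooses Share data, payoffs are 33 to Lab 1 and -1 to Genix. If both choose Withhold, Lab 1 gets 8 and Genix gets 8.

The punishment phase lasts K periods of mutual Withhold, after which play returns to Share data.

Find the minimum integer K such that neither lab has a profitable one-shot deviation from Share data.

2

Need Σ_{k=1}^{K} δ^k ≥ (33−20)/(20−8) = 1.0833 at δ = 3/4.
At K = 1 the sum is 0.7500 < 1.0833; at K = 2 it is 1.3125 ≥ 1.0833.
So the minimum punishment length is K = 2.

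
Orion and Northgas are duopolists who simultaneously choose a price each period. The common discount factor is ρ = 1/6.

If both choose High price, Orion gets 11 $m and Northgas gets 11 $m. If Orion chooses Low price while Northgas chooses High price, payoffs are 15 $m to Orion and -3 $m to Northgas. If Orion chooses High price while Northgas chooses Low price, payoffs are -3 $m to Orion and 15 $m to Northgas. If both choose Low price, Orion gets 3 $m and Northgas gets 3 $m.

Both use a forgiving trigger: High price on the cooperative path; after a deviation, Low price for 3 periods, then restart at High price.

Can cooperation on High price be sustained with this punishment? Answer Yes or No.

No

Comparing payoff streams over the 4 periods until play realigns: cooperate → 11(1+ρ+…+ρ^3); deviate → 15 + 3(ρ+…+ρ^3).
Cooperation is sustained iff (11−3)(ρ+…+ρ^3) ≥ 15−11.
ρ+…+ρ^3 = 1/6·(1−(1/6)^3)/(1−1/6) = 0.1991, and (15−11)/(11−3) = 0.5000.
0.1991 < 0.5000, so cooperation is not sustainable.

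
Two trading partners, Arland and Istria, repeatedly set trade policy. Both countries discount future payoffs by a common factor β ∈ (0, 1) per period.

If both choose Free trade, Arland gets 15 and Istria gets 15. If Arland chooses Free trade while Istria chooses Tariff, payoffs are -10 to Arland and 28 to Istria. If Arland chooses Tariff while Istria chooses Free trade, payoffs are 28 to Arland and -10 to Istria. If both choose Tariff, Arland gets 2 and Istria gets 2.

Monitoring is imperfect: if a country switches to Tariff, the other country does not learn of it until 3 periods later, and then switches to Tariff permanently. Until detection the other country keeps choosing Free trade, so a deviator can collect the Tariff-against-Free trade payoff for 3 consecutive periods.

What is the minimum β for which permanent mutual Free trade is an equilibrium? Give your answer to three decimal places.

The best deviation is to choose Tariff for all 3 undetected periods, earning 28 each, then 2 forever once detected.
Deviation value: 28(1−β^3)/(1−β) + 2β^3/(1−β); cooperation value: 15/(1−β).
IC: 15 ≥ 28(1−β^3) + 2β^3 = 28 − 26β^3.
So β^3 ≥ 13/26 = 1/2, giving β ≥ (1/2)^(1/3) ≈ 0.794.

0.794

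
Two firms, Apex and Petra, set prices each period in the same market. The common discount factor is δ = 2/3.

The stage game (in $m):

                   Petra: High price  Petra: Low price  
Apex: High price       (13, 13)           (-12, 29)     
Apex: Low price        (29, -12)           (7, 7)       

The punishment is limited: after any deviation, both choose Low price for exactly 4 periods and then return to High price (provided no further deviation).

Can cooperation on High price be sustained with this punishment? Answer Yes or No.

Comparing payoff streams over the 5 periods until play realigns: cooperate → 13(1+δ+…+δ^4); deviate → 29 + 7(δ+…+δ^4).
Cooperation is sustained iff (13−7)(δ+…+δ^4) ≥ 29−13.
δ+…+δ^4 = 2/3·(1−(2/3)^4)/(1−2/3) = 1.6049, and (29−13)/(13−7) = 2.6667.
1.6049 < 2.6667, so cooperation is not sustainable.

No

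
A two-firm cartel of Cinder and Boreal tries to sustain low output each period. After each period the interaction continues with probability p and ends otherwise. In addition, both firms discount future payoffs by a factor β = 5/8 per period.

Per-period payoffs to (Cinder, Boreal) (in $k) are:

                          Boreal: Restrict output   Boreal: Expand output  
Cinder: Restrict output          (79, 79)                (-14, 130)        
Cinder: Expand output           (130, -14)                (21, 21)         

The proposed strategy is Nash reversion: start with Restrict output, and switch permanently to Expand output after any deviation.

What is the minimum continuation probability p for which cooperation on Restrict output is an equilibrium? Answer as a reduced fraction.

408/545

With continuation probability p and discount β, the effective per-period discount factor is βp.
Grim-trigger IC: βp ≥ (130−79)/(130−21) = 51/109.
So p ≥ (51/109)/(5/8) = 408/545.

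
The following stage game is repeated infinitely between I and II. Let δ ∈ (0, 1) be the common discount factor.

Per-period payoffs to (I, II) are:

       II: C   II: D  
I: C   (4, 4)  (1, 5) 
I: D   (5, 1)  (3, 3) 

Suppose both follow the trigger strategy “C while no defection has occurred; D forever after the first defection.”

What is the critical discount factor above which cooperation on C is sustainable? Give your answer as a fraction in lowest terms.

1/2

Cooperation forever yields 4 each period: 4/(1−δ).
Deviating yields 5 once, then 3 forever: 5 + 3δ/(1−δ).
No profitable deviation requires 4/(1−δ) ≥ 5 + 3δ/(1−δ).
Multiplying by (1−δ): 4 ≥ 5(1−δ) + 3δ = 5 − 2δ.
So 2δ ≥ 1, i.e. δ ≥ 1/2.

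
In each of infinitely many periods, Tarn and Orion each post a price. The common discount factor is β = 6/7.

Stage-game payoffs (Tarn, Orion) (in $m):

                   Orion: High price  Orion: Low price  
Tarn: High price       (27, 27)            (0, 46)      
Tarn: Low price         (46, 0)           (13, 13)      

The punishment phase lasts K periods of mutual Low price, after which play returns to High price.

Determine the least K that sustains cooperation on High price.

IC: β(1−β^K)/(1−β) ≥ (46−27)/(27−13) = 19/14.
With β = 6/7: need 1 − β^K ≥ 19/14·(1−6/7)/(6/7), i.e. β^K ≤ 0.7738.
Since (6/7)^1 = 0.8571 and (6/7)^2 = 0.7347, the smallest such K is 2.

2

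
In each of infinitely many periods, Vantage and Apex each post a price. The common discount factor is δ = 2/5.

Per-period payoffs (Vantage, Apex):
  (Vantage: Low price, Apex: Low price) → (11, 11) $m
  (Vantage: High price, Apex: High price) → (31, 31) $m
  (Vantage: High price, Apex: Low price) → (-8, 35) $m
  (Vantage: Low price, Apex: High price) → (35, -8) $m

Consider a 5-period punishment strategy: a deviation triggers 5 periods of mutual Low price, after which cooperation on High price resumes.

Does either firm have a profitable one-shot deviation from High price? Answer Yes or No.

No

A one-shot deviation gives 35 now, then 11 for 5 periods, then back to 31.
Gain from deviating: (35−31) today; loss: (31−11) in each of the next 5 periods.
No-deviation condition: (31−11)(δ+…+δ^5) ≥ 35−31, i.e. δ+…+δ^5 ≥ 1/5.
At δ = 2/5: δ+…+δ^5 = 0.6598 ≥ 0.2000.
So cooperation is sustainable.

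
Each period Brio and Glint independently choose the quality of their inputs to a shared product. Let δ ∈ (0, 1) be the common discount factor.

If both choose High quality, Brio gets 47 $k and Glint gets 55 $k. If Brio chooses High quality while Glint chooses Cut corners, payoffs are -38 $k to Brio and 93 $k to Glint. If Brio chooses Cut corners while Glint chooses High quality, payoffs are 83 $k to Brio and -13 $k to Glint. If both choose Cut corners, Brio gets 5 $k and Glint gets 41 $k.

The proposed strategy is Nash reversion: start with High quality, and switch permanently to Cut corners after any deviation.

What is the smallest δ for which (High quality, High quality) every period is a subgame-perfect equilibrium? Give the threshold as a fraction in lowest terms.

For Brio: deviation gain 83−47 = 36, per-period punishment loss 47−5 = 42. IC gives δ ≥ 36/78 = 6/13.
For Glint: gain 38, loss 14 per period, so δ ≥ 38/52 = 19/26.
The tighter constraint is Glint's, so cooperation needs δ ≥ 19/26.

19/26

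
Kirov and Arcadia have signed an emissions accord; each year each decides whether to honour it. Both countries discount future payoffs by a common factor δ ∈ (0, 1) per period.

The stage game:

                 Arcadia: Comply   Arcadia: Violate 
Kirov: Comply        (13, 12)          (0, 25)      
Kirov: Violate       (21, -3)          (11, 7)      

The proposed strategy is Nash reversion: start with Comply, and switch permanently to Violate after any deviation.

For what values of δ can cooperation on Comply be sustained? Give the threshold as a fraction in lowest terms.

Kirov: cooperation gives 13 each period; deviation gives 21 once then 11 forever.
  13/(1−δ) ≥ 21 + 11δ/(1−δ) ⇒ δ ≥ 8/10 = 4/5.
Arcadia: cooperation gives 12 each period; deviation gives 25 once then 7 forever.
  δ ≥ 13/18.
Both must hold, so the binding constraint is Kirov's: δ ≥ 4/5.

4/5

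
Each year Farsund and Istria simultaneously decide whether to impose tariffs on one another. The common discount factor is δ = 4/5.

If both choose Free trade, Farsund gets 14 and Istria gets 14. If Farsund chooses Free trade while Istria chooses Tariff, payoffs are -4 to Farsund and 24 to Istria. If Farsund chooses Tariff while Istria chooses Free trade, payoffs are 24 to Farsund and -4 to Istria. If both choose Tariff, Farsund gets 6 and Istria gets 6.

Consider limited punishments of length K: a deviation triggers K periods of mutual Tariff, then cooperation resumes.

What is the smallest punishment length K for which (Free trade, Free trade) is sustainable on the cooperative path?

2

Need Σ_{k=1}^{K} δ^k ≥ (24−14)/(14−6) = 1.2500 at δ = 4/5.
At K = 1 the sum is 0.8000 < 1.2500; at K = 2 it is 1.4400 ≥ 1.2500.
So the minimum punishment length is K = 2.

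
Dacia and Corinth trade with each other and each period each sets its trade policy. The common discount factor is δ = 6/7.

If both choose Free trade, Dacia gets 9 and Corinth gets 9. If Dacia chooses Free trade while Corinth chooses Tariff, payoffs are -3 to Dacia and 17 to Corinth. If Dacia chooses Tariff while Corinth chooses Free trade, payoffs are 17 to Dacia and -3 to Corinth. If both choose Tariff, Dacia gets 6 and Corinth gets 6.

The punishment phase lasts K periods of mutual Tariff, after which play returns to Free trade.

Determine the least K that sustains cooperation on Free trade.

4

No profitable deviation requires (9−6)(δ+…+δ^K) ≥ 17−9, i.e. δ+…+δ^K ≥ 8/3 ≈ 2.6667.
With δ = 6/7, the partial sums are K=1: 0.8571, K=2: 1.5918, K=3: 2.2216, K=4: 2.7613.
K = 4 is the first length at which the sum reaches 2.6667.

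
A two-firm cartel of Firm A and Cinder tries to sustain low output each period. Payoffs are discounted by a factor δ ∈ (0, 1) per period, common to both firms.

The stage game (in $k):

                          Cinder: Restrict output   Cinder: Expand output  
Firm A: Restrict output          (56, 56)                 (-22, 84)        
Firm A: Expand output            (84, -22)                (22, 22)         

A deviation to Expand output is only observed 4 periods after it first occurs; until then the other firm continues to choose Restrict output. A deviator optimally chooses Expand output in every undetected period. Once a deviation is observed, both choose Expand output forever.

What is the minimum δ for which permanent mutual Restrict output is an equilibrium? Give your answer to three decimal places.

A deviator earns 84 for 4 periods, then 22 forever; cooperating earns 56 forever. Multiplying the IC by (1−δ):
56 ≥ 84(1−δ^4) + 22δ^4, so 62·δ^4 ≥ 28 and δ^4 ≥ 14/31.
δ ≥ (14/31)^(1/4) ≈ 0.820.

0.820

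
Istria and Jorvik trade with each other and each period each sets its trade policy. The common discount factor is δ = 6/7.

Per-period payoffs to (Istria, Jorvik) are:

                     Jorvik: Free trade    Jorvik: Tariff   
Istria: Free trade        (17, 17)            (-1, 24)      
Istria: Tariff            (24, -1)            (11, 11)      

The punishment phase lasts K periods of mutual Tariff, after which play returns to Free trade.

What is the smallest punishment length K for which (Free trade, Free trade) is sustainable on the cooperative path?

Need Σ_{k=1}^{K} δ^k ≥ (24−17)/(17−11) = 1.1667 at δ = 6/7.
At K = 1 the sum is 0.8571 < 1.1667; at K = 2 it is 1.5918 ≥ 1.1667.
So the minimum punishment length is K = 2.

2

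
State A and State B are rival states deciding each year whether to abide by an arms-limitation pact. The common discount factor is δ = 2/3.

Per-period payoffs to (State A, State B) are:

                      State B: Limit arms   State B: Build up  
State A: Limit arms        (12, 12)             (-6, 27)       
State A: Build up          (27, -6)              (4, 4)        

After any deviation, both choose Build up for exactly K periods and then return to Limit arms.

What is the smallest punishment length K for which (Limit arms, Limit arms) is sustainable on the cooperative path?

7

No profitable deviation requires (12−4)(δ+…+δ^K) ≥ 27−12, i.e. δ+…+δ^K ≥ 15/8 ≈ 1.8750.
With δ = 2/3, the partial sums are K=1: 0.6667, K=2: 1.1111, …, K=5: 1.7366, K=6: 1.8244, K=7: 1.8829.
K = 7 is the first length at which the sum reaches 1.8750.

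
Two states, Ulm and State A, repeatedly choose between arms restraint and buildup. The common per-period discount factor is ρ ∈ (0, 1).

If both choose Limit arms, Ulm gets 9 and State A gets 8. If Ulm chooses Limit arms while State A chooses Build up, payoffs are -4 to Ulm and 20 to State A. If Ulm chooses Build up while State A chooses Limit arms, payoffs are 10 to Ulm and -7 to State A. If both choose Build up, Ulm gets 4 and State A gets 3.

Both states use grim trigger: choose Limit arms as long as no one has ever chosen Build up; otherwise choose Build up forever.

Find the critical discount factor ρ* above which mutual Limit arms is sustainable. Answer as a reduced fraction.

For Ulm: deviation gain 10−9 = 1, per-period punishment loss 9−4 = 5. IC gives ρ ≥ 1/6.
For State A: gain 12, loss 5 per period, so ρ ≥ 12/17.
The tighter constraint is State A's, so cooperation needs ρ ≥ 12/17.

12/17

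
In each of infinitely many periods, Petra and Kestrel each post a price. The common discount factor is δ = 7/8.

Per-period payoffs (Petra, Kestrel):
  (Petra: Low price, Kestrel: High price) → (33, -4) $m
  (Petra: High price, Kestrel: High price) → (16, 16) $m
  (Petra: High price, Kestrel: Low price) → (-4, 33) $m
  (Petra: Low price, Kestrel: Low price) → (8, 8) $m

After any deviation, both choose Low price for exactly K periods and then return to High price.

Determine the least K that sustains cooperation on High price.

3

IC: δ(1−δ^K)/(1−δ) ≥ (33−16)/(16−8) = 17/8.
With δ = 7/8: need 1 − δ^K ≥ 17/8·(1−7/8)/(7/8), i.e. δ^K ≤ 0.6964.
Since (7/8)^2 = 0.7656 and (7/8)^3 = 0.6699, the smallest such K is 3.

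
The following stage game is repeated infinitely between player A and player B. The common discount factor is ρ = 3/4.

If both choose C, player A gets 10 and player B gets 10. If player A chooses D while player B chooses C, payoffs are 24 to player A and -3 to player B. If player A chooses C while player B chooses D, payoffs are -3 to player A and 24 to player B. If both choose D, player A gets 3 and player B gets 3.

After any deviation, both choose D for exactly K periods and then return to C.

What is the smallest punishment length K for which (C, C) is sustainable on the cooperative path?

No profitable deviation requires (10−3)(ρ+…+ρ^K) ≥ 24−10, i.e. ρ+…+ρ^K ≥ 2 ≈ 2.0000.
With ρ = 3/4, the partial sums are K=1: 0.7500, K=2: 1.3125, K=3: 1.7344, K=4: 2.0508.
K = 4 is the first length at which the sum reaches 2.0000.

4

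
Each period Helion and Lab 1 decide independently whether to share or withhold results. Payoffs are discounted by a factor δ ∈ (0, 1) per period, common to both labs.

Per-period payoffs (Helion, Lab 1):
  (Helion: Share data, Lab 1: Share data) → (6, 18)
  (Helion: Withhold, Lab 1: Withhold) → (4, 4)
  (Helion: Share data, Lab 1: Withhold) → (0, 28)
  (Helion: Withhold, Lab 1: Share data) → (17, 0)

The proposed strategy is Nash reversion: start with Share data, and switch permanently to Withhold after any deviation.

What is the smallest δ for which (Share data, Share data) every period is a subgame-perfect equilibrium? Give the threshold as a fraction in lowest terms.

Helion's threshold: (17−6)/(17−4) = 11/13.
Lab 1's threshold: (28−18)/(28−4) = 5/12.
11/13 > 5/12, so Helion binds and δ* = 11/13.

11/13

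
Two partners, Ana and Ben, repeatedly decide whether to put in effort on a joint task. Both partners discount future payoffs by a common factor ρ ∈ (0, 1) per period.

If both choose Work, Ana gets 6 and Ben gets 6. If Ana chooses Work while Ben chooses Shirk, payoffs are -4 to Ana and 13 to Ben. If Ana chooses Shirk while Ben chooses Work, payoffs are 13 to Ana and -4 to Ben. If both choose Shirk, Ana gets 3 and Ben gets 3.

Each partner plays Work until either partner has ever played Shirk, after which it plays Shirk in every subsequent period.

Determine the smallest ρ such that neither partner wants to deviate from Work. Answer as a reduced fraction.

6/(1−ρ) ≥ 13 + 3ρ/(1−ρ)
6 ≥ 13 − 10ρ
ρ ≥ 7/10.

7/10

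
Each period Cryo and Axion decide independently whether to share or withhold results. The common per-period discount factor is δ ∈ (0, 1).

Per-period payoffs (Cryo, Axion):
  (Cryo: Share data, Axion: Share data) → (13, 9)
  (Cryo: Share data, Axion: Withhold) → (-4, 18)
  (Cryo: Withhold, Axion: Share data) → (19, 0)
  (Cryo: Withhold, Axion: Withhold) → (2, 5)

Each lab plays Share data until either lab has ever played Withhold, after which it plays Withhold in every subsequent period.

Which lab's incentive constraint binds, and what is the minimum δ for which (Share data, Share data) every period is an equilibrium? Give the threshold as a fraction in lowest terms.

Axion; δ ≥ 9/13

Cryo: cooperation gives 13 each period; deviation gives 19 once then 2 forever.
  13/(1−δ) ≥ 19 + 2δ/(1−δ) ⇒ δ ≥ 6/17.
Axion: cooperation gives 9 each period; deviation gives 18 once then 5 forever.
  δ ≥ 9/13.
Both must hold, so the binding constraint is Axion's: δ ≥ 9/13.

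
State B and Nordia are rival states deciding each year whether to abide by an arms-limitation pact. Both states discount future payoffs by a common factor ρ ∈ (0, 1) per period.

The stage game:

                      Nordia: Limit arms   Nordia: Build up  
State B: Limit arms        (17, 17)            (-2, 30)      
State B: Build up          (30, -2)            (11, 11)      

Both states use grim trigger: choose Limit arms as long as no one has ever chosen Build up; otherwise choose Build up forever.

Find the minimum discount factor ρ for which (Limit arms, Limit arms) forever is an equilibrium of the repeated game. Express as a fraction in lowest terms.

13/19

17/(1−ρ) ≥ 30 + 11ρ/(1−ρ)
17 ≥ 30 − 19ρ
ρ ≥ 13/19.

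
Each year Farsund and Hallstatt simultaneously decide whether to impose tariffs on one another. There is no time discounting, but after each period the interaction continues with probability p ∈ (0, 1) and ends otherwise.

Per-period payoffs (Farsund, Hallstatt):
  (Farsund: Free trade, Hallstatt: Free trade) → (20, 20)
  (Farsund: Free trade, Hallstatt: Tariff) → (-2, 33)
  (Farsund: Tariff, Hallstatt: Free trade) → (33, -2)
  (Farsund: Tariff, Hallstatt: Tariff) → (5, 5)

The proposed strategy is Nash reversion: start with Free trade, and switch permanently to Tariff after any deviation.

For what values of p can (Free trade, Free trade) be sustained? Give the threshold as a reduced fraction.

Expected cooperation value is 20 + p·20 + p²·20 + … = 20/(1−p); deviation gives 33 + p·5/(1−p).
20 ≥ 33(1−p) + 5p ⇒ 28p ≥ 13 ⇒ p ≥ 13/28.

13/28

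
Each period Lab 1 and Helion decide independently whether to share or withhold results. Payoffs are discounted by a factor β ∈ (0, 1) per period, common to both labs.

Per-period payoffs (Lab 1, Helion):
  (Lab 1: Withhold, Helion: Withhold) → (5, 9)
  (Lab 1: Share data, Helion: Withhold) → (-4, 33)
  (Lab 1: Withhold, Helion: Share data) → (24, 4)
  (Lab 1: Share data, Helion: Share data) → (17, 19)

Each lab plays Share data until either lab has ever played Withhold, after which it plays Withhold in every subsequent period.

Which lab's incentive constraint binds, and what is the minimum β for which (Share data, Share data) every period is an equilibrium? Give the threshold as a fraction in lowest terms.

Lab 1: cooperation gives 17 each period; deviation gives 24 once then 5 forever.
  17/(1−β) ≥ 24 + 5β/(1−β) ⇒ β ≥ 7/19.
Helion: cooperation gives 19 each period; deviation gives 33 once then 9 forever.
  β ≥ 14/24 = 7/12.
Both must hold, so the binding constraint is Helion's: β ≥ 7/12.

Helion; β ≥ 7/12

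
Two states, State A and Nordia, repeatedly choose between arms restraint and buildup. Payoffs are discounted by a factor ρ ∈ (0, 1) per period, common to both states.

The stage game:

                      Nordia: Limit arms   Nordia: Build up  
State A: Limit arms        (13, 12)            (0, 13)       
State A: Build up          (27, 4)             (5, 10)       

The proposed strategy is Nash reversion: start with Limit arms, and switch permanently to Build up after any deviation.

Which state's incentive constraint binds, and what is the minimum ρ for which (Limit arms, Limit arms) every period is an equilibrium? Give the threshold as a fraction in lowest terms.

For State A: deviation gain 27−13 = 14, per-period punishment loss 13−5 = 8. IC gives ρ ≥ 14/22 = 7/11.
For Nordia: gain 1, loss 2 per period, so ρ ≥ 1/3.
The tighter constraint is State A's, so cooperation needs ρ ≥ 7/11.

State A; ρ ≥ 7/11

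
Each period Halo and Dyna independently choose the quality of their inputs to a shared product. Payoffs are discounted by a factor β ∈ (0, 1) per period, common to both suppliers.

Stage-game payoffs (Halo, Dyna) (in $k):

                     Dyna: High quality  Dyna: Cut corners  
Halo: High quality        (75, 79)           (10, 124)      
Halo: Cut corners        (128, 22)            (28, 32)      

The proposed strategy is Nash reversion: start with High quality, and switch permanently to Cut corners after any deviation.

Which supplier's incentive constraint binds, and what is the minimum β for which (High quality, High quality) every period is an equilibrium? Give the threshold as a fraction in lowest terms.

Halo; β ≥ 53/100

Halo: cooperation gives 75 each period; deviation gives 128 once then 28 forever.
  75/(1−β) ≥ 128 + 28β/(1−β) ⇒ β ≥ 53/100.
Dyna: cooperation gives 79 each period; deviation gives 124 once then 32 forever.
  β ≥ 45/92.
Both must hold, so the binding constraint is Halo's: β ≥ 53/100.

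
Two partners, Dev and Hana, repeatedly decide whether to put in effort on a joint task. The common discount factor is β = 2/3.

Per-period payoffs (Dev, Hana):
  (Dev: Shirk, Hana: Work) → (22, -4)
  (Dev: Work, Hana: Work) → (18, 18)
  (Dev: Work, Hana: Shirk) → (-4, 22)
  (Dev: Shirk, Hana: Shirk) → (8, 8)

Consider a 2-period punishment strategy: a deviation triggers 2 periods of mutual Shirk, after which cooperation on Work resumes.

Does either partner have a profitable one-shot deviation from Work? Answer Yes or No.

No

IC: β+…+β^2 ≥ (22−18)/(18−8) = 2/5.
At β = 2/3: partial sum = 1.1111 ≥ 0.4000. Cooperation sustainable.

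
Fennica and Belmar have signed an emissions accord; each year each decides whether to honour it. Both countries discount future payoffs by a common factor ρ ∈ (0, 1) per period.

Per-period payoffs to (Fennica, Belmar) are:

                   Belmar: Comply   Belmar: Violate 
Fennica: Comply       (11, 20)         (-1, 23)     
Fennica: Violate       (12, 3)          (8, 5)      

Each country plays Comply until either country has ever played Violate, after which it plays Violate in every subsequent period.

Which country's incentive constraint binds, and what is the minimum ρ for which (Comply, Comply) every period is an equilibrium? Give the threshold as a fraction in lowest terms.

For Fennica: deviation gain 12−11 = 1, per-period punishment loss 11−8 = 3. IC gives ρ ≥ 1/4.
For Belmar: gain 3, loss 15 per period, so ρ ≥ 3/18 = 1/6.
The tighter constraint is Fennica's, so cooperation needs ρ ≥ 1/4.

Fennica; ρ ≥ 1/4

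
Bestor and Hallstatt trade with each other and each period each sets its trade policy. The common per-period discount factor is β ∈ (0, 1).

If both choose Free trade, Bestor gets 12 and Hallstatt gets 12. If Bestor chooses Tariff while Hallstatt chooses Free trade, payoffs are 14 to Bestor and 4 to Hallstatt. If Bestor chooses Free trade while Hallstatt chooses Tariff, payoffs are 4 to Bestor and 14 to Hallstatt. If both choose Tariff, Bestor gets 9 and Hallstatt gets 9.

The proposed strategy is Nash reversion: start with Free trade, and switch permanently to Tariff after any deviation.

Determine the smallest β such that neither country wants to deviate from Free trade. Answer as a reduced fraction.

2/5

Cooperation forever yields 12 each period: 12/(1−β).
Deviating yields 14 once, then 9 forever: 14 + 9β/(1−β).
No profitable deviation requires 12/(1−β) ≥ 14 + 9β/(1−β).
Multiplying by (1−β): 12 ≥ 14(1−β) + 9β = 14 − 5β.
So 5β ≥ 2, i.e. β ≥ 2/5.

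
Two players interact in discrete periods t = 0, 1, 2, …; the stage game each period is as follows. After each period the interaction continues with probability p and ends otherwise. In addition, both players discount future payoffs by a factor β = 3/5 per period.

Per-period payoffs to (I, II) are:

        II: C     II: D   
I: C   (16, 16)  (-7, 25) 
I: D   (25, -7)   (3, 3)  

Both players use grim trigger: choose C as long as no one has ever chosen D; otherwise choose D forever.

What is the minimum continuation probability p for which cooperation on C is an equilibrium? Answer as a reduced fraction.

15/22

With continuation probability p and discount β, the effective per-period discount factor is βp.
Grim-trigger IC: βp ≥ (25−16)/(25−3) = 9/22.
So p ≥ (9/22)/(3/5) = 15/22.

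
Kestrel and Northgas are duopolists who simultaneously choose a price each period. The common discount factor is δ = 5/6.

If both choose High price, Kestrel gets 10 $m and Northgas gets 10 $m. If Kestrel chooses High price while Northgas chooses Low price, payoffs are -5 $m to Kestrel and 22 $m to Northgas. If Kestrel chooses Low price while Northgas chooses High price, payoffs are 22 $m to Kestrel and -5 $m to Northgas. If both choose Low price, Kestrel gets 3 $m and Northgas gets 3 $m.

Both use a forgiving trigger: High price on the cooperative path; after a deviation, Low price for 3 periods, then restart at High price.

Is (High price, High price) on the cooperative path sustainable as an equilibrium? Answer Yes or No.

Yes

A one-shot deviation gives 22 now, then 3 for 3 periods, then back to 10.
Gain from deviating: (22−10) today; loss: (10−3) in each of the next 3 periods.
No-deviation condition: (10−3)(δ+…+δ^3) ≥ 22−10, i.e. δ+…+δ^3 ≥ 12/7.
At δ = 5/6: δ+…+δ^3 = 2.1065 ≥ 1.7143.
So cooperation is sustainable.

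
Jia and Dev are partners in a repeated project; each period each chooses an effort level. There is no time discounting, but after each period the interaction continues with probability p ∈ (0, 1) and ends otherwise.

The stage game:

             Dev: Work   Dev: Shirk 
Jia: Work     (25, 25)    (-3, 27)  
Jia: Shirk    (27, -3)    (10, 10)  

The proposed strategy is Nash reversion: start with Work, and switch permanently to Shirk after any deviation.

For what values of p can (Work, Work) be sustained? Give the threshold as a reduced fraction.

2/17

Expected cooperation value is 25 + p·25 + p²·25 + … = 25/(1−p); deviation gives 27 + p·10/(1−p).
25 ≥ 27(1−p) + 10p ⇒ 17p ≥ 2 ⇒ p ≥ 2/17.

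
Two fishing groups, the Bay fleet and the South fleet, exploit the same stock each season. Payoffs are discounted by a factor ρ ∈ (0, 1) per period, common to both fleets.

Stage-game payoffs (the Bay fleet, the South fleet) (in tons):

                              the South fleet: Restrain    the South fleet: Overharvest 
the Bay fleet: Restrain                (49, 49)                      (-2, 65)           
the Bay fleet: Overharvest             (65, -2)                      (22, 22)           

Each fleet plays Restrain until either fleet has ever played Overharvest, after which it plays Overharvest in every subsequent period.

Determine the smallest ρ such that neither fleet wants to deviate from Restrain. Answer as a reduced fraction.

Cooperation forever yields 49 each period: 49/(1−ρ).
Deviating yields 65 once, then 22 forever: 65 + 22ρ/(1−ρ).
No profitable deviation requires 49/(1−ρ) ≥ 65 + 22ρ/(1−ρ).
Multiplying by (1−ρ): 49 ≥ 65(1−ρ) + 22ρ = 65 − 43ρ.
So 43ρ ≥ 16, i.e. ρ ≥ 16/43.

16/43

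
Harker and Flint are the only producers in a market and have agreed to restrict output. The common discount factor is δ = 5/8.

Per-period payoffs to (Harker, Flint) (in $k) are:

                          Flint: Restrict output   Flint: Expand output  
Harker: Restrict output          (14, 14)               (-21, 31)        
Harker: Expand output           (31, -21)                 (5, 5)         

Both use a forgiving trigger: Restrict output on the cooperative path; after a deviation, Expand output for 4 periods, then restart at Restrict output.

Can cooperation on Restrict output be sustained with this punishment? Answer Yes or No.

Comparing payoff streams over the 5 periods until play realigns: cooperate → 14(1+δ+…+δ^4); deviate → 31 + 5(δ+…+δ^4).
Cooperation is sustained iff (14−5)(δ+…+δ^4) ≥ 31−14.
δ+…+δ^4 = 5/8·(1−(5/8)^4)/(1−5/8) = 1.4124, and (31−14)/(14−5) = 1.8889.
1.4124 < 1.8889, so cooperation is not sustainable.

No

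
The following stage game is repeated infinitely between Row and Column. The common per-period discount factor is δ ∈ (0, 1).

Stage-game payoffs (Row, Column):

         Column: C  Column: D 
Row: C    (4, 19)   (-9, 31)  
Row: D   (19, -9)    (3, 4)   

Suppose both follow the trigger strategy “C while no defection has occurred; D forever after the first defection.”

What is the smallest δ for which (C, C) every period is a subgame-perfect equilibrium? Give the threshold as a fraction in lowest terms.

Row's threshold: (19−4)/(19−3) = 15/16.
Column's threshold: (31−19)/(31−4) = 4/9.
15/16 > 4/9, so Row binds and δ* = 15/16.

15/16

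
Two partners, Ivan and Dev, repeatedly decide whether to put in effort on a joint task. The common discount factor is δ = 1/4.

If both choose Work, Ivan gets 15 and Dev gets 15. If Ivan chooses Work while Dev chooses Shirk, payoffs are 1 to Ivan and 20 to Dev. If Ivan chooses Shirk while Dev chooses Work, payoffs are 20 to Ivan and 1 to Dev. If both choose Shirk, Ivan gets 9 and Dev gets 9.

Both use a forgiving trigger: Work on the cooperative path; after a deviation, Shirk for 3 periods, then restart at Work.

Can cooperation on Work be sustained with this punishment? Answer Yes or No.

No

Comparing payoff streams over the 4 periods until play realigns: cooperate → 15(1+δ+…+δ^3); deviate → 20 + 9(δ+…+δ^3).
Cooperation is sustained iff (15−9)(δ+…+δ^3) ≥ 20−15.
δ+…+δ^3 = 1/4·(1−(1/4)^3)/(1−1/4) = 0.3281, and (20−15)/(15−9) = 0.8333.
0.3281 < 0.8333, so cooperation is not sustainable.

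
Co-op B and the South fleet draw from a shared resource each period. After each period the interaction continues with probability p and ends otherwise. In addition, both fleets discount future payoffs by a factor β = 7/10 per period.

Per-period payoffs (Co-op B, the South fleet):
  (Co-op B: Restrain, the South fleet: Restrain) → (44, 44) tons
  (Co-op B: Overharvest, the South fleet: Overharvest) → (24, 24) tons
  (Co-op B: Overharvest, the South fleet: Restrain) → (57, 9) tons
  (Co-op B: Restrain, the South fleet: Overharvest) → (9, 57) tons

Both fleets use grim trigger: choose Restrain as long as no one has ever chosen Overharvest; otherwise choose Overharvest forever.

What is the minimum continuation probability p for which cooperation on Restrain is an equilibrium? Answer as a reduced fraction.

With continuation probability p and discount β, the effective per-period discount factor is βp.
Grim-trigger IC: βp ≥ (57−44)/(57−24) = 13/33.
So p ≥ (13/33)/(7/10) = 130/231.

130/231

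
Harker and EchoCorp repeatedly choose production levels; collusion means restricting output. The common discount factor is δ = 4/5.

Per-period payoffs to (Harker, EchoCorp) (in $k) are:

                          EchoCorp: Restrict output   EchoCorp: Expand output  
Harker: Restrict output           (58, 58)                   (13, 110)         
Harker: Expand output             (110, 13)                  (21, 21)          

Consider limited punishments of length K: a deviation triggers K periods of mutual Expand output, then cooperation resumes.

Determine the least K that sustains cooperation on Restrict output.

IC: δ(1−δ^K)/(1−δ) ≥ (110−58)/(58−21) = 52/37.
With δ = 4/5: need 1 − δ^K ≥ 52/37·(1−4/5)/(4/5), i.e. δ^K ≤ 0.6486.
Since (4/5)^1 = 0.8000 and (4/5)^2 = 0.6400, the smallest such K is 2.

2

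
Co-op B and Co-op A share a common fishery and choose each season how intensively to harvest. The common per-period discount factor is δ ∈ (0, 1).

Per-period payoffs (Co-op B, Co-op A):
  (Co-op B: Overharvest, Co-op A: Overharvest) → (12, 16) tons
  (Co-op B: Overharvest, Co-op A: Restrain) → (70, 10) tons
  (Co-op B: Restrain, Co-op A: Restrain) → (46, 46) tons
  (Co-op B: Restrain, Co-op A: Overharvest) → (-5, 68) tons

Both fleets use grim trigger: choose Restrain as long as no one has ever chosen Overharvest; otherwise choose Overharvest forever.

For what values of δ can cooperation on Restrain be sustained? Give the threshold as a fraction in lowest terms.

11/26

For Co-op B: deviation gain 70−46 = 24, per-period punishment loss 46−12 = 34. IC gives δ ≥ 24/58 = 12/29.
For Co-op A: gain 22, loss 30 per period, so δ ≥ 22/52 = 11/26.
The tighter constraint is Co-op A's, so cooperation needs δ ≥ 11/26.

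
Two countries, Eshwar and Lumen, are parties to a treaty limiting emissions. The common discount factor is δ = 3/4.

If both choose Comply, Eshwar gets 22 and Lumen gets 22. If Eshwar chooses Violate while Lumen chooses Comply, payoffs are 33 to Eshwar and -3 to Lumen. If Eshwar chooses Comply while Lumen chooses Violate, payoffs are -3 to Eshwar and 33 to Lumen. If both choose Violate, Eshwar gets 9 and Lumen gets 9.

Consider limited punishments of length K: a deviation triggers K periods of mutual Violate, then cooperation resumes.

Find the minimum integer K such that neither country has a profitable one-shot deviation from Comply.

IC: δ(1−δ^K)/(1−δ) ≥ (33−22)/(22−9) = 11/13.
With δ = 3/4: need 1 − δ^K ≥ 11/13·(1−3/4)/(3/4), i.e. δ^K ≤ 0.7179.
Since (3/4)^1 = 0.7500 and (3/4)^2 = 0.5625, the smallest such K is 2.

2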